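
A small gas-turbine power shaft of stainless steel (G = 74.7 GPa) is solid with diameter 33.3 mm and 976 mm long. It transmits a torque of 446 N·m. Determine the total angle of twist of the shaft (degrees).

2.77°

J = πd⁴/32 = π(0.0333)⁴/32 = 1.207×10^-7 m⁴.
θ = T·L/(G·J) = 446.0 × 0.976 / (74.7×10⁹ × 1.207×10^-7) = 0.04827 rad.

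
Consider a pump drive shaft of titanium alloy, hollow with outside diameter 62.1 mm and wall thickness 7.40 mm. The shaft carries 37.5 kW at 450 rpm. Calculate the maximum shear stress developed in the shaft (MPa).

ω = 2π·450/60 = 47.12 rad/s, so T = P/ω = 37.5×10³ / 47.12 = 795.8 N·m.
J = π(d_o⁴ − d_i⁴)/32 = π(0.0621⁴ − 0.0473⁴)/32 = 9.686×10^-7 m⁴.
τ_max = T·r/J = 795.8 × 0.0311 / 9.686×10^-7 = 2.551×10^7 Pa.

25.5 MPa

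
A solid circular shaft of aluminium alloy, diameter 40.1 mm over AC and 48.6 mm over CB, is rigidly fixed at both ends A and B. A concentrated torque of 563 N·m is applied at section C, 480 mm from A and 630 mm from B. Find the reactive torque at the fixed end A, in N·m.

213 N·m

Compatibility: T_A·a/J_AC = T_B·b/J_CB with T_A + T_B = T₀.
J_AC = 2.54×10^-7 m⁴, J_CB = 5.48×10^-7 m⁴, so T_A = T₀·(J_AC/a)/((J_AC/a)+(J_CB/b)) = 212.9 N·m, T_B = 350.1 N·m.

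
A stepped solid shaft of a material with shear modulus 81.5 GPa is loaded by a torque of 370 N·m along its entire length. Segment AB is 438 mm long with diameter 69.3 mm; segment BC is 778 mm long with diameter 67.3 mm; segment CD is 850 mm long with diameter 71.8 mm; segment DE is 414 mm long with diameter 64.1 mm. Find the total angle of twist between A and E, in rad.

J_AB = π(0.0693)⁴/32 = 2.26×10^-6 m⁴; J_BC = π(0.0673)⁴/32 = 2.01×10^-6 m⁴; J_CD = π(0.0718)⁴/32 = 2.61×10^-6 m⁴; J_DE = π(0.0641)⁴/32 = 1.66×10^-6 m⁴.
θ = (T/G)·Σ L_i/J_i = (370.0/81.5×10⁹)·(0.438/2.26×10^-6 + 0.778/2.01×10^-6 + 0.850/2.61×10^-6 + 0.414/1.66×10^-6) = 5.245×10^-3 rad.

0.00524 rad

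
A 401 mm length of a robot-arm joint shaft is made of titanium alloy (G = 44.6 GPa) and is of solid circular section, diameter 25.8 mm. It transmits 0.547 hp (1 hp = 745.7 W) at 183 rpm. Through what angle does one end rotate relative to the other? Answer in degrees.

ω = 2π·183/60 = 19.16 rad/s, so T = P/ω = 0.547×745.7 / 19.16 = 21.28 N·m.
J = πd⁴/32 = π(0.0258)⁴/32 = 4.350×10^-8 m⁴.
θ = T·L/(G·J) = 21.28 × 0.401 / (44.6×10⁹ × 4.350×10^-8) = 4.399×10^-3 rad.

0.252°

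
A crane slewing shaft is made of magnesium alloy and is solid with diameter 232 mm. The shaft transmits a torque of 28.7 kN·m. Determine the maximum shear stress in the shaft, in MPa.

J = πd⁴/32 = π(0.232)⁴/32 = 2.844×10^-4 m⁴.
τ_max = T·r/J = 28700 × 0.116 / 2.844×10^-4 = 1.171×10^7 Pa.

11.7 MPa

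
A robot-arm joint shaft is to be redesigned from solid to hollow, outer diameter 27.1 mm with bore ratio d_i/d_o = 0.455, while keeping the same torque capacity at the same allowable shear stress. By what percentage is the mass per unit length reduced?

18.4 %

Equal τ_max and T ⇒ the solid shaft needs d_s³ = d_o³(1−k⁴), so d_s = 27.1·(1−0.455⁴)^(1/3) = 26.71 mm.
Area ratio A_h/A_s = d_o²(1−k²)/d_s² = (1−k²)/(1−k⁴)^(2/3) = 0.8165.
Mass saving = 1 − 0.8165 = 18.4 %.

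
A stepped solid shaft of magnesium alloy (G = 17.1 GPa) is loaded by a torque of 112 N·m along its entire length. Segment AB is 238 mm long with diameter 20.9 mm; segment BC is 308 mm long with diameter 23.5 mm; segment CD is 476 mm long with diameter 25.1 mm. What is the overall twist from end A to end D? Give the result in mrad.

231 mrad

J_AB = π(0.0209)⁴/32 = 1.87×10^-8 m⁴; J_BC = π(0.0235)⁴/32 = 2.99×10^-8 m⁴; J_CD = π(0.0251)⁴/32 = 3.90×10^-8 m⁴.
θ = (T/G)·Σ L_i/J_i = (112.0/17.1×10⁹)·(0.238/1.87×10^-8 + 0.308/2.99×10^-8 + 0.476/3.90×10^-8) = 0.2306 rad.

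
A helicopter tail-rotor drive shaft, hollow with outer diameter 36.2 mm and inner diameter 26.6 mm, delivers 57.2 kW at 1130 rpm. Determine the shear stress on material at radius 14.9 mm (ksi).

ω = 2π·1130/60 = 118.3 rad/s, so T = P/ω = 57.2×10³ / 118.3 = 483.4 N·m.
J = π(d_o⁴ − d_i⁴)/32 = π(0.0362⁴ − 0.0266⁴)/32 = 1.194×10^-7 m⁴.
Shear stress varies linearly with radius: τ = T·r/J = 483.4 × 0.0149 / 1.194×10^-7 = 6.030×10^7 Pa.

8.75 ksi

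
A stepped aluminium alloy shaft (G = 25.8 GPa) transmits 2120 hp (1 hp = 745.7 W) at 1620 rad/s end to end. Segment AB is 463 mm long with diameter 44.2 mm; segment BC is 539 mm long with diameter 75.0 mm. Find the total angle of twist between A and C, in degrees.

ω = 1620 rad/s, so T = P/ω = 2120×745.7 / 1620 = 975.9 N·m.
J_AB = π(0.0442)⁴/32 = 3.75×10^-7 m⁴; J_BC = π(0.0750)⁴/32 = 3.11×10^-6 m⁴.
θ = (T/G)·Σ L_i/J_i = (975.9/25.8×10⁹)·(0.463/3.75×10^-7 + 0.539/3.11×10^-6) = 0.05330 rad.

3.05°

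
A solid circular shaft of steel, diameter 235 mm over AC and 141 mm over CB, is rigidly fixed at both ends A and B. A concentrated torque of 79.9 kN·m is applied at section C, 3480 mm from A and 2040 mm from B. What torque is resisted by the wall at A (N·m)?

65400 N·m

Compatibility: T_A·a/J_AC = T_B·b/J_CB with T_A + T_B = T₀.
J_AC = 2.99×10^-4 m⁴, J_CB = 3.88×10^-5 m⁴, so T_A = T₀·(J_AC/a)/((J_AC/a)+(J_CB/b)) = 65430 N·m, T_B = 14470 N·m.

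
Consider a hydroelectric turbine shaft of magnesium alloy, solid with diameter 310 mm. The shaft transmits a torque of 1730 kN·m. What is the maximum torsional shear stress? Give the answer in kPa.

J = πd⁴/32 = π(0.310)⁴/32 = 9.067×10^-4 m⁴.
τ_max = T·r/J = 1.730e6 × 0.155 / 9.067×10^-4 = 2.958×10^8 Pa.

296000 kPa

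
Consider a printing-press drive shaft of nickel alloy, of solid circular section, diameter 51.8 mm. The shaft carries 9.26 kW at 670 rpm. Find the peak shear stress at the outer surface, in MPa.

ω = 2π·670/60 = 70.16 rad/s, so T = P/ω = 9.26×10³ / 70.16 = 132.0 N·m.
J = πd⁴/32 = π(0.0518)⁴/32 = 7.068×10^-7 m⁴.
τ_max = T·r/J = 132.0 × 0.0259 / 7.068×10^-7 = 4.836×10^6 Pa.

4.84 MPa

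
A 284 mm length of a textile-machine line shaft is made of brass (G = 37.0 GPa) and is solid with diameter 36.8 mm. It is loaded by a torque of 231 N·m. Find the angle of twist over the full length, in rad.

J = πd⁴/32 = π(0.0368)⁴/32 = 1.800×10^-7 m⁴.
θ = T·L/(G·J) = 231.0 × 0.284 / (37.0×10⁹ × 1.800×10^-7) = 9.848×10^-3 rad.

0.00985 rad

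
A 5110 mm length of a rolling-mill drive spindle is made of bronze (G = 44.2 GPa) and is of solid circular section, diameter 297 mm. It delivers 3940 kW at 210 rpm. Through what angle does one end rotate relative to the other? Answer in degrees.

ω = 2π·210/60 = 21.99 rad/s, so T = P/ω = 3940×10³ / 21.99 = 179200 N·m.
J = πd⁴/32 = π(0.297)⁴/32 = 7.639×10^-4 m⁴.
θ = T·L/(G·J) = 179200 × 5.11 / (44.2×10⁹ × 7.639×10^-4) = 0.02712 rad.

1.55°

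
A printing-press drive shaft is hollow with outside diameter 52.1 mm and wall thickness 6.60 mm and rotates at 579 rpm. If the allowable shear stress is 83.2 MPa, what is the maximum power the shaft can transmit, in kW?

J = π(d_o⁴ − d_i⁴)/32 = π(0.0521⁴ − 0.0389⁴)/32 = 4.986×10^-7 m⁴.
T_max = τ_allow·J/r = 8.32×10^7 × 4.986×10^-7 / 0.0261 = 1592 N·m.
ω = 2π·579/60 = 60.63 rad/s, so P_max = T_max·ω = 9.655×10^4 W.

96.5 kW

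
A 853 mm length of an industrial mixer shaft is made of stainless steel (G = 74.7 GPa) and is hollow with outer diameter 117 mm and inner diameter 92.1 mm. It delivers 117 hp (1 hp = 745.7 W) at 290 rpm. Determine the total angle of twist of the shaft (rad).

ω = 2π·290/60 = 30.37 rad/s, so T = P/ω = 117×745.7 / 30.37 = 2873 N·m.
J = π(d_o⁴ − d_i⁴)/32 = π(0.117⁴ − 0.0921⁴)/32 = 1.133×10^-5 m⁴.
θ = T·L/(G·J) = 2873 × 0.853 / (74.7×10⁹ × 1.133×10^-5) = 2.895×10^-3 rad.

0.00289 rad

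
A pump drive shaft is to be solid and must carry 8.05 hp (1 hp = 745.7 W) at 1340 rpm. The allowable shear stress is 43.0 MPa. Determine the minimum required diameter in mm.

17.2 mm

ω = 2π·1340/60 = 140.3 rad/s, so T = P/ω = 8.05×745.7 / 140.3 = 42.78 N·m.
For a solid shaft τ_max = 16T/(πd³), so d = (16T/(π τ_allow))^(1/3) = (16·42.78/(π·4.30×10^7))^(1/3) = 0.01718 m.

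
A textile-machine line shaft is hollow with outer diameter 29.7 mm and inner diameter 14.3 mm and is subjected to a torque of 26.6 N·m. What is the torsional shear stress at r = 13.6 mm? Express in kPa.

J = π(d_o⁴ − d_i⁴)/32 = π(0.0297⁴ − 0.0143⁴)/32 = 7.228×10^-8 m⁴.
Shear stress varies linearly with radius: τ = T·r/J = 26.60 × 0.0136 / 7.228×10^-8 = 5.005×10^6 Pa.

5000 kPa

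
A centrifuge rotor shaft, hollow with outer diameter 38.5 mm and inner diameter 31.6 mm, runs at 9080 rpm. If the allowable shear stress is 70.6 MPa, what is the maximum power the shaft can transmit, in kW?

411 kW

J = π(d_o⁴ − d_i⁴)/32 = π(0.0385⁴ − 0.0316⁴)/32 = 1.178×10^-7 m⁴.
T_max = τ_allow·J/r = 7.06×10^7 × 1.178×10^-7 / 0.0192 = 432.1 N·m.
ω = 2π·9080/60 = 950.9 rad/s, so P_max = T_max·ω = 4.108×10^5 W.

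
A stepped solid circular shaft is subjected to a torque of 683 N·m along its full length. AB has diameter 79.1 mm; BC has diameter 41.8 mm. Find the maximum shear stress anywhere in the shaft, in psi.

6910 psi

Under the same torque, τ_max = 16T/(πd³) is largest where d is smallest — segment BC (d = 41.8 mm).
τ_max = 16·683.0/(π·(0.0418)³) = 4.763×10^7 Pa.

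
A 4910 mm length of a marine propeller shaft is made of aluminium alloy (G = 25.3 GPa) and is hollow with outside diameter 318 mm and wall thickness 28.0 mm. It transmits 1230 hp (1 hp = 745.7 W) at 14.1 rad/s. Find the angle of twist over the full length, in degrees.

1.34°

ω = 14.1 rad/s, so T = P/ω = 1230×745.7 / 14.10 = 65050 N·m.
J = π(d_o⁴ − d_i⁴)/32 = π(0.318⁴ − 0.262⁴)/32 = 5.413×10^-4 m⁴.
θ = T·L/(G·J) = 65050 × 4.91 / (25.3×10⁹ × 5.413×10^-4) = 0.02332 rad.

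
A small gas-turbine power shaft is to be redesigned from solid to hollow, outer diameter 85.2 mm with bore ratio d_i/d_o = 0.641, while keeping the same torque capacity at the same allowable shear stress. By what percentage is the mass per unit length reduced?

33.4 %

Equal τ_max and T ⇒ the solid shaft needs d_s³ = d_o³(1−k⁴), so d_s = 85.2·(1−0.641⁴)^(1/3) = 80.11 mm.
Area ratio A_h/A_s = d_o²(1−k²)/d_s² = (1−k²)/(1−k⁴)^(2/3) = 0.6664.
Mass saving = 1 − 0.6664 = 33.4 %.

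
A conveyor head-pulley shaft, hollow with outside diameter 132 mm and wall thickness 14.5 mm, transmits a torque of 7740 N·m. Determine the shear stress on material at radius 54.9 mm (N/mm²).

22.7 N/mm²

J = π(d_o⁴ − d_i⁴)/32 = π(0.132⁴ − 0.103⁴)/32 = 1.876×10^-5 m⁴.
Shear stress varies linearly with radius: τ = T·r/J = 7740 × 0.0549 / 1.876×10^-5 = 2.266×10^7 Pa.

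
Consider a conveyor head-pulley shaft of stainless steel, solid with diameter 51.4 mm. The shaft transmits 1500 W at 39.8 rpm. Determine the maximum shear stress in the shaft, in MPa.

13.5 MPa

ω = 2π·39.8/60 = 4.168 rad/s, so T = P/ω = 1500 / 4.168 = 359.9 N·m.
J = πd⁴/32 = π(0.0514)⁴/32 = 6.853×10^-7 m⁴.
τ_max = T·r/J = 359.9 × 0.0257 / 6.853×10^-7 = 1.350×10^7 Pa.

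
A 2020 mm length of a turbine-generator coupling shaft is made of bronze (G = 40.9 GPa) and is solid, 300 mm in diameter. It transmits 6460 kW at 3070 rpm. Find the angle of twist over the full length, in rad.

ω = 2π·3070/60 = 321.5 rad/s, so T = P/ω = 6460×10³ / 321.5 = 20090 N·m.
J = πd⁴/32 = π(0.300)⁴/32 = 7.952×10^-4 m⁴.
θ = T·L/(G·J) = 20090 × 2.02 / (40.9×10⁹ × 7.952×10^-4) = 1.248×10^-3 rad.

0.00125 rad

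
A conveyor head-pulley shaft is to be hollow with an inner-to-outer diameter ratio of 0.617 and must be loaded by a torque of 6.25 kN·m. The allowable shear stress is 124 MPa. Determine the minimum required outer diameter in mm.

67.0 mm

For a hollow shaft with d_i/d_o = 0.617: τ_max = 16T/(π d_o³ (1−k⁴)), so d_o = [16T/(π τ_allow (1−k⁴))]^(1/3) = [16·6250/(π·1.24×10^8·0.8551)]^(1/3) = 0.06696 m.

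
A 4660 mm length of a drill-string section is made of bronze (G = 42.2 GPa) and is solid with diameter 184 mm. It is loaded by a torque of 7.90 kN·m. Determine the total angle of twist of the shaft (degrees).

J = πd⁴/32 = π(0.184)⁴/32 = 1.125×10^-4 m⁴.
θ = T·L/(G·J) = 7900 × 4.66 / (42.2×10⁹ × 1.125×10^-4) = 7.752×10^-3 rad.

0.444°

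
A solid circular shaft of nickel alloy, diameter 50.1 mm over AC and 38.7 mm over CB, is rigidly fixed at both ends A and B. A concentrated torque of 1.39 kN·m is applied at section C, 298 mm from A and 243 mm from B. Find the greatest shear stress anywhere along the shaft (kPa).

Compatibility: T_A·a/J_AC = T_B·b/J_CB with T_A + T_B = T₀.
J_AC = 6.19×10^-7 m⁴, J_CB = 2.20×10^-7 m⁴, so T_A = T₀·(J_AC/a)/((J_AC/a)+(J_CB/b)) = 967.5 N·m, T_B = 422.5 N·m.
τ in each portion: τ_AC = 3.92×10^7 Pa, τ_CB = 3.71×10^7 Pa; maximum is in AC.
τ_max = T_AC·r/J = 967.5·0.0250/6.19×10^-7 = 3.919×10^7 Pa.

39200 kPa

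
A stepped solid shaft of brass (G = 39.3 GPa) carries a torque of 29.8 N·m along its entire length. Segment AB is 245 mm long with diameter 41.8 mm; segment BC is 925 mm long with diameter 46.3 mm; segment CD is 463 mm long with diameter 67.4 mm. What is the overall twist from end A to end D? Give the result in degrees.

0.135°

J_AB = π(0.0418)⁴/32 = 3.00×10^-7 m⁴; J_BC = π(0.0463)⁴/32 = 4.51×10^-7 m⁴; J_CD = π(0.0674)⁴/32 = 2.03×10^-6 m⁴.
θ = (T/G)·Σ L_i/J_i = (29.80/39.3×10⁹)·(0.245/3.00×10^-7 + 0.925/4.51×10^-7 + 0.463/2.03×10^-6) = 2.348×10^-3 rad.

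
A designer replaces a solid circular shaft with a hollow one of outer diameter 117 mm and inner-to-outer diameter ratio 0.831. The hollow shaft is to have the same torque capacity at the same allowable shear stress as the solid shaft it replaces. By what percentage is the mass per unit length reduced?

Equal τ_max and T ⇒ the solid shaft needs d_s³ = d_o³(1−k⁴), so d_s = 117·(1−0.831⁴)^(1/3) = 94.27 mm.
Area ratio A_h/A_s = d_o²(1−k²)/d_s² = (1−k²)/(1−k⁴)^(2/3) = 0.4766.
Mass saving = 1 − 0.4766 = 52.3 %.

52.3 %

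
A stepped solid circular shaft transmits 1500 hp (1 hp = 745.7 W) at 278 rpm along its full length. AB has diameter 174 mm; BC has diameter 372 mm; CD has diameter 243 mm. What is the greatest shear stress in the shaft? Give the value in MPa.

37.1 MPa

ω = 2π·278/60 = 29.11 rad/s, so T = P/ω = 1500×745.7 / 29.11 = 38420 N·m.
Under the same torque, τ_max = 16T/(πd³) is largest where d is smallest — segment AB (d = 174 mm).
τ_max = 16·38420/(π·(0.174)³) = 3.715×10^7 Pa.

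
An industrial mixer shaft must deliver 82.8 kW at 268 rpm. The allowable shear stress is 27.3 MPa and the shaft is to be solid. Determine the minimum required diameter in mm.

82.0 mm

ω = 2π·268/60 = 28.06 rad/s, so T = P/ω = 82.8×10³ / 28.06 = 2950 N·m.
For a solid shaft τ_max = 16T/(πd³), so d = (16T/(π τ_allow))^(1/3) = (16·2950/(π·2.73×10^7))^(1/3) = 0.08195 m.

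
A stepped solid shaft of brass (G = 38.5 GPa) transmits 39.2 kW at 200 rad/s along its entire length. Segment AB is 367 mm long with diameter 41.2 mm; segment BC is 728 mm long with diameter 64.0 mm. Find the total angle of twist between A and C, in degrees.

0.507°

ω = 200 rad/s, so T = P/ω = 39.2×10³ / 200.0 = 196.0 N·m.
J_AB = π(0.0412)⁴/32 = 2.83×10^-7 m⁴; J_BC = π(0.0640)⁴/32 = 1.65×10^-6 m⁴.
θ = (T/G)·Σ L_i/J_i = (196.0/38.5×10⁹)·(0.367/2.83×10^-7 + 0.728/1.65×10^-6) = 8.855×10^-3 rad.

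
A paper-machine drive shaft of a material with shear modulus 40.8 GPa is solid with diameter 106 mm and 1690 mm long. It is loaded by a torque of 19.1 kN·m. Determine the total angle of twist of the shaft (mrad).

J = πd⁴/32 = π(0.106)⁴/32 = 1.239×10^-5 m⁴.
θ = T·L/(G·J) = 19100 × 1.69 / (40.8×10⁹ × 1.239×10^-5) = 0.06383 rad.

63.8 mrad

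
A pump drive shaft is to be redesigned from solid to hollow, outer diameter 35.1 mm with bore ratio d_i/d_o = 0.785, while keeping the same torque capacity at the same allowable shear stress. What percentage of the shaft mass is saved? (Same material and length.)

Equal τ_max and T ⇒ the solid shaft needs d_s³ = d_o³(1−k⁴), so d_s = 35.1·(1−0.785⁴)^(1/3) = 29.93 mm.
Area ratio A_h/A_s = d_o²(1−k²)/d_s² = (1−k²)/(1−k⁴)^(2/3) = 0.5277.
Mass saving = 1 − 0.5277 = 47.2 %.

47.2 %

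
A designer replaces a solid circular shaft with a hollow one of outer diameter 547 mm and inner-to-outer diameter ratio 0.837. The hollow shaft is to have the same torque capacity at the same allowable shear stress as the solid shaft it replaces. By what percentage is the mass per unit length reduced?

Equal τ_max and T ⇒ the solid shaft needs d_s³ = d_o³(1−k⁴), so d_s = 547·(1−0.837⁴)^(1/3) = 436.8 mm.
Area ratio A_h/A_s = d_o²(1−k²)/d_s² = (1−k²)/(1−k⁴)^(2/3) = 0.4696.
Mass saving = 1 − 0.4696 = 53.0 %.

53.0 %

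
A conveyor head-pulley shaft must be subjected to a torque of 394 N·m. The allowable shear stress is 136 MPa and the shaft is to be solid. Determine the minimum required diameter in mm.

24.5 mm

For a solid shaft τ_max = 16T/(πd³), so d = (16T/(π τ_allow))^(1/3) = (16·394.0/(π·1.36×10^8))^(1/3) = 0.02453 m.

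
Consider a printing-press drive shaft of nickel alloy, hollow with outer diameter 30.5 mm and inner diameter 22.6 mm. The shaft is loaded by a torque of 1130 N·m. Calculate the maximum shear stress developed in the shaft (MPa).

J = π(d_o⁴ − d_i⁴)/32 = π(0.0305⁴ − 0.0226⁴)/32 = 5.935×10^-8 m⁴.
τ_max = T·r/J = 1130 × 0.0152 / 5.935×10^-8 = 2.904×10^8 Pa.

290 MPa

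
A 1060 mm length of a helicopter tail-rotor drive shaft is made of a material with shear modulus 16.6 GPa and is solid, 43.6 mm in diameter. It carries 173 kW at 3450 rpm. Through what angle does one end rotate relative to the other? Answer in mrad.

ω = 2π·3450/60 = 361.3 rad/s, so T = P/ω = 173×10³ / 361.3 = 478.8 N·m.
J = πd⁴/32 = π(0.0436)⁴/32 = 3.548×10^-7 m⁴.
θ = T·L/(G·J) = 478.8 × 1.06 / (16.6×10⁹ × 3.548×10^-7) = 0.08619 rad.

86.2 mrad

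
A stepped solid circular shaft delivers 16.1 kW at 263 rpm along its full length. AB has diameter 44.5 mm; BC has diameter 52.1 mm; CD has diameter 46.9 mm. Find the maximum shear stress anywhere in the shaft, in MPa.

33.8 MPa

ω = 2π·263/60 = 27.54 rad/s, so T = P/ω = 16.1×10³ / 27.54 = 584.6 N·m.
Under the same torque, τ_max = 16T/(πd³) is largest where d is smallest — segment AB (d = 44.5 mm).
τ_max = 16·584.6/(π·(0.0445)³) = 3.379×10^7 Pa.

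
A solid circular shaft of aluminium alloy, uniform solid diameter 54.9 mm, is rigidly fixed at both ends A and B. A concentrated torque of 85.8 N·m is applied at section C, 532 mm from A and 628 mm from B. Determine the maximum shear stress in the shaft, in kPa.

1430 kPa

With uniform GJ and both ends fixed, compatibility θ_AC = θ_CB gives T_A·a = T_B·b, together with T_A + T_B = T₀.
T_A = T₀·b/(a+b) = 85.80·628/1160 = 46.45 N·m; T_B = 39.35 N·m.
τ in each portion: τ_AC = 1.43×10^6 Pa, τ_CB = 1.21×10^6 Pa; maximum is in AC.
τ_max = T_AC·r/J = 46.45·0.0274/8.92×10^-7 = 1.430×10^6 Pa.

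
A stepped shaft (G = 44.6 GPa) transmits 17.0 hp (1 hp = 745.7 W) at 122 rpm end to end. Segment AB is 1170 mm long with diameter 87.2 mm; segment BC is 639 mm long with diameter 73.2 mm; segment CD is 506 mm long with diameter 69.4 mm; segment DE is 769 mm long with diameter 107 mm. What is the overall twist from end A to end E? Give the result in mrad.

15.9 mrad

ω = 2π·122/60 = 12.78 rad/s, so T = P/ω = 17.0×745.7 / 12.78 = 992.3 N·m.
J_AB = π(0.0872)⁴/32 = 5.68×10^-6 m⁴; J_BC = π(0.0732)⁴/32 = 2.82×10^-6 m⁴; J_CD = π(0.0694)⁴/32 = 2.28×10^-6 m⁴; J_DE = π(0.107)⁴/32 = 1.29×10^-5 m⁴.
θ = (T/G)·Σ L_i/J_i = (992.3/44.6×10⁹)·(1.17/5.68×10^-6 + 0.639/2.82×10^-6 + 0.506/2.28×10^-6 + 0.769/1.29×10^-5) = 0.01590 rad.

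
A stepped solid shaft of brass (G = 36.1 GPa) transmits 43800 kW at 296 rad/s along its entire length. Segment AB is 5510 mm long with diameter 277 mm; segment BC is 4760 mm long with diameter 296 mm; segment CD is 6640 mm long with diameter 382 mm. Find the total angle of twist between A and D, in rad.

0.0780 rad

ω = 296 rad/s, so T = P/ω = 43800×10³ / 296.0 = 148000 N·m.
J_AB = π(0.277)⁴/32 = 5.78×10^-4 m⁴; J_BC = π(0.296)⁴/32 = 7.54×10^-4 m⁴; J_CD = π(0.382)⁴/32 = 2.09×10^-3 m⁴.
θ = (T/G)·Σ L_i/J_i = (148000/36.1×10⁹)·(5.51/5.78×10^-4 + 4.76/7.54×10^-4 + 6.64/2.09×10^-3) = 0.07798 rad.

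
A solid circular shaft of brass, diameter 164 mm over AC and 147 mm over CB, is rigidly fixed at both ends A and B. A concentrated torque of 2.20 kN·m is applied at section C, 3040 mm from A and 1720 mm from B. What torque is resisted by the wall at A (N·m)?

1030 N·m

Compatibility: T_A·a/J_AC = T_B·b/J_CB with T_A + T_B = T₀.
J_AC = 7.10×10^-5 m⁴, J_CB = 4.58×10^-5 m⁴, so T_A = T₀·(J_AC/a)/((J_AC/a)+(J_CB/b)) = 1028 N·m, T_B = 1172 N·m.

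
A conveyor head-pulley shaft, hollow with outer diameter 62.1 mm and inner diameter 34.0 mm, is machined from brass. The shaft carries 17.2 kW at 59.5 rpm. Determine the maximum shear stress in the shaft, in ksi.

ω = 2π·59.5/60 = 6.231 rad/s, so T = P/ω = 17.2×10³ / 6.231 = 2760 N·m.
J = π(d_o⁴ − d_i⁴)/32 = π(0.0621⁴ − 0.0340⁴)/32 = 1.329×10^-6 m⁴.
τ_max = T·r/J = 2760 × 0.0311 / 1.329×10^-6 = 6.450×10^7 Pa.

9.36 ksi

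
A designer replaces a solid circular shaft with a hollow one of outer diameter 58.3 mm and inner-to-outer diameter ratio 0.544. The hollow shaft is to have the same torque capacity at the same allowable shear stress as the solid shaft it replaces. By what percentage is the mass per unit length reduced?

Equal τ_max and T ⇒ the solid shaft needs d_s³ = d_o³(1−k⁴), so d_s = 58.3·(1−0.544⁴)^(1/3) = 56.55 mm.
Area ratio A_h/A_s = d_o²(1−k²)/d_s² = (1−k²)/(1−k⁴)^(2/3) = 0.7484.
Mass saving = 1 − 0.7484 = 25.2 %.

25.2 %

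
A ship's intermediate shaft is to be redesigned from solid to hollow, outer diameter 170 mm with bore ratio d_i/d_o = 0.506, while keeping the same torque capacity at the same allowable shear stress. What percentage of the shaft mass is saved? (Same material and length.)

Equal τ_max and T ⇒ the solid shaft needs d_s³ = d_o³(1−k⁴), so d_s = 170·(1−0.506⁴)^(1/3) = 166.2 mm.
Area ratio A_h/A_s = d_o²(1−k²)/d_s² = (1−k²)/(1−k⁴)^(2/3) = 0.7784.
Mass saving = 1 − 0.7784 = 22.2 %.

22.2 %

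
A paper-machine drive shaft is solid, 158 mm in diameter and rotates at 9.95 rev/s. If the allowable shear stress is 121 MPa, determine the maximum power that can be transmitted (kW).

J = πd⁴/32 = π(0.158)⁴/32 = 6.118×10^-5 m⁴.
T_max = τ_allow·J/r = 1.21×10^8 × 6.118×10^-5 / 0.0790 = 93710 N·m.
ω = 2π·9.95 = 62.52 rad/s, so P_max = T_max·ω = 5.859×10^6 W.

5860 kW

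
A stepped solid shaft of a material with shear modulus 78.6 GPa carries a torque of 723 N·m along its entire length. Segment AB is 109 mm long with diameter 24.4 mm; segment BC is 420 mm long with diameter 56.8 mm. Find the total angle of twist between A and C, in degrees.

J_AB = π(0.0244)⁴/32 = 3.48×10^-8 m⁴; J_BC = π(0.0568)⁴/32 = 1.02×10^-6 m⁴.
θ = (T/G)·Σ L_i/J_i = (723.0/78.6×10⁹)·(0.109/3.48×10^-8 + 0.420/1.02×10^-6) = 0.03259 rad.

1.87°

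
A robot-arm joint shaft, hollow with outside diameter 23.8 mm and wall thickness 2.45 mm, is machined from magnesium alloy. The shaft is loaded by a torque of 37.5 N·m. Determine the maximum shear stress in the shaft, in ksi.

J = π(d_o⁴ − d_i⁴)/32 = π(0.0238⁴ − 0.0189⁴)/32 = 1.897×10^-8 m⁴.
τ_max = T·r/J = 37.50 × 0.0119 / 1.897×10^-8 = 2.352×10^7 Pa.

3.41 ksi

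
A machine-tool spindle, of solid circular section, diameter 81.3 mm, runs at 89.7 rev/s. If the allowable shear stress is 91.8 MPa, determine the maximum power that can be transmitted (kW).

J = πd⁴/32 = π(0.0813)⁴/32 = 4.289×10^-6 m⁴.
T_max = τ_allow·J/r = 9.18×10^7 × 4.289×10^-6 / 0.0406 = 9686 N·m.
ω = 2π·89.7 = 563.6 rad/s, so P_max = T_max·ω = 5.459×10^6 W.

5460 kW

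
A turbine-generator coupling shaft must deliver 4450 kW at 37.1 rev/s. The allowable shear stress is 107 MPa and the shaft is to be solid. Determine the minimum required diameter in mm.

ω = 2π·37.1 = 233.1 rad/s, so T = P/ω = 4450×10³ / 233.1 = 19090 N·m.
For a solid shaft τ_max = 16T/(πd³), so d = (16T/(π τ_allow))^(1/3) = (16·19090/(π·1.07×10^8))^(1/3) = 0.09686 m.

96.9 mm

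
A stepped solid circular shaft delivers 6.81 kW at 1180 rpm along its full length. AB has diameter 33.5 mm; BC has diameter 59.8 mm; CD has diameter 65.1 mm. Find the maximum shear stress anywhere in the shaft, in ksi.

ω = 2π·1180/60 = 123.6 rad/s, so T = P/ω = 6.81×10³ / 123.6 = 55.11 N·m.
Under the same torque, τ_max = 16T/(πd³) is largest where d is smallest — segment AB (d = 33.5 mm).
τ_max = 16·55.11/(π·(0.0335)³) = 7.466×10^6 Pa.

1.08 ksi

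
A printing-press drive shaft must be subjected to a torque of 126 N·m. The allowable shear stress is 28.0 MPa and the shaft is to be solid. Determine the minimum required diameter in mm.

For a solid shaft τ_max = 16T/(πd³), so d = (16T/(π τ_allow))^(1/3) = (16·126.0/(π·2.80×10^7))^(1/3) = 0.02840 m.

28.4 mm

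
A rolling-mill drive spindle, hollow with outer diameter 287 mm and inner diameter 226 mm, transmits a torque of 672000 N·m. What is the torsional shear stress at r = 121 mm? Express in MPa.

198 MPa

J = π(d_o⁴ − d_i⁴)/32 = π(0.287⁴ − 0.226⁴)/32 = 4.100×10^-4 m⁴.
Shear stress varies linearly with radius: τ = T·r/J = 672000 × 0.121 / 4.100×10^-4 = 1.983×10^8 Pa.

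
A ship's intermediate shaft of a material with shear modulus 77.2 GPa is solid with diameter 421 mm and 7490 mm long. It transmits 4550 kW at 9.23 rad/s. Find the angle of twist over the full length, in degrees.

ω = 9.23 rad/s, so T = P/ω = 4550×10³ / 9.230 = 493000 N·m.
J = πd⁴/32 = π(0.421)⁴/32 = 3.084×10^-3 m⁴.
θ = T·L/(G·J) = 493000 × 7.49 / (77.2×10⁹ × 3.084×10^-3) = 0.01551 rad.

0.889°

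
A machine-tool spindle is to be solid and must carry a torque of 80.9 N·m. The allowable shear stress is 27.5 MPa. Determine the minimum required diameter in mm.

24.7 mm

For a solid shaft τ_max = 16T/(πd³), so d = (16T/(π τ_allow))^(1/3) = (16·80.90/(π·2.75×10^7))^(1/3) = 0.02465 m.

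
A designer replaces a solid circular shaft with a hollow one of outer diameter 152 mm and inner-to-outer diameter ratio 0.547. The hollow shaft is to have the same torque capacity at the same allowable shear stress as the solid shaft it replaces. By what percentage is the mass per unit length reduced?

Equal τ_max and T ⇒ the solid shaft needs d_s³ = d_o³(1−k⁴), so d_s = 152·(1−0.547⁴)^(1/3) = 147.3 mm.
Area ratio A_h/A_s = d_o²(1−k²)/d_s² = (1−k²)/(1−k⁴)^(2/3) = 0.7460.
Mass saving = 1 − 0.7460 = 25.4 %.

25.4 %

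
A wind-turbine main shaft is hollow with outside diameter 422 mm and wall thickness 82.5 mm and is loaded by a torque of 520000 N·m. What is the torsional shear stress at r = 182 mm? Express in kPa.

J = π(d_o⁴ − d_i⁴)/32 = π(0.422⁴ − 0.257⁴)/32 = 2.685×10^-3 m⁴.
Shear stress varies linearly with radius: τ = T·r/J = 520000 × 0.182 / 2.685×10^-3 = 3.524×10^7 Pa.

35200 kPa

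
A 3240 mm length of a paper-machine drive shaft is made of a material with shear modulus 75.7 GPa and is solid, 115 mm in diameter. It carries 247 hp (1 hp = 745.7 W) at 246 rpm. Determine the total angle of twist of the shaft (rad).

ω = 2π·246/60 = 25.76 rad/s, so T = P/ω = 247×745.7 / 25.76 = 7150 N·m.
J = πd⁴/32 = π(0.115)⁴/32 = 1.717×10^-5 m⁴.
θ = T·L/(G·J) = 7150 × 3.24 / (75.7×10⁹ × 1.717×10^-5) = 0.01782 rad.

0.0178 rad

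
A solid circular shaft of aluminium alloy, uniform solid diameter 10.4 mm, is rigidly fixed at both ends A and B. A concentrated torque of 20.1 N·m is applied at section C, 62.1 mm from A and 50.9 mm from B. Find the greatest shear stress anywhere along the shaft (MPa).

50.0 MPa

With uniform GJ and both ends fixed, compatibility θ_AC = θ_CB gives T_A·a = T_B·b, together with T_A + T_B = T₀.
T_A = T₀·b/(a+b) = 20.10·50.9/113.0 = 9.054 N·m; T_B = 11.05 N·m.
τ in each portion: τ_AC = 4.10×10^7 Pa, τ_CB = 5.00×10^7 Pa; maximum is in CB.
τ_max = T_CB·r/J = 11.05·0.00520/1.15×10^-9 = 5.001×10^7 Pa.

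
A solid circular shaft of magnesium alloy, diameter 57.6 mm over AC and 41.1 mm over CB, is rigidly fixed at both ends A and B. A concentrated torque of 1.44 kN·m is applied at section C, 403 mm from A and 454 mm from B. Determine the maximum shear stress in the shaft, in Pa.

Compatibility: T_A·a/J_AC = T_B·b/J_CB with T_A + T_B = T₀.
J_AC = 1.08×10^-6 m⁴, J_CB = 2.80×10^-7 m⁴, so T_A = T₀·(J_AC/a)/((J_AC/a)+(J_CB/b)) = 1171 N·m, T_B = 269.4 N·m.
τ in each portion: τ_AC = 3.12×10^7 Pa, τ_CB = 1.98×10^7 Pa; maximum is in AC.
τ_max = T_AC·r/J = 1171·0.0288/1.08×10^-6 = 3.120×10^7 Pa.

3.12e7 Pa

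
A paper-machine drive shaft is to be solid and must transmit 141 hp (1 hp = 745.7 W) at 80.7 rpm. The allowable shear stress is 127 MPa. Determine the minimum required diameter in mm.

ω = 2π·80.7/60 = 8.451 rad/s, so T = P/ω = 141×745.7 / 8.451 = 12440 N·m.
For a solid shaft τ_max = 16T/(πd³), so d = (16T/(π τ_allow))^(1/3) = (16·12440/(π·1.27×10^8))^(1/3) = 0.07931 m.

79.3 mm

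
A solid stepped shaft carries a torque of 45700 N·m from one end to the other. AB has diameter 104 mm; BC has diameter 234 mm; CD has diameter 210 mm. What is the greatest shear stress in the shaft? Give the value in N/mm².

Under the same torque, τ_max = 16T/(πd³) is largest where d is smallest — segment AB (d = 104 mm).
τ_max = 16·45700/(π·(0.104)³) = 2.069×10^8 Pa.

207 N/mm²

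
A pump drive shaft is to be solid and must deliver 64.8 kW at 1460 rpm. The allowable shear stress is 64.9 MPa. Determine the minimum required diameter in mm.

ω = 2π·1460/60 = 152.9 rad/s, so T = P/ω = 64.8×10³ / 152.9 = 423.8 N·m.
For a solid shaft τ_max = 16T/(πd³), so d = (16T/(π τ_allow))^(1/3) = (16·423.8/(π·6.49×10^7))^(1/3) = 0.03216 m.

32.2 mm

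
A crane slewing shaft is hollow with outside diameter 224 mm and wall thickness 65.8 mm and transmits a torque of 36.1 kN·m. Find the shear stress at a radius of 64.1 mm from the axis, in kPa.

9640 kPa

J = π(d_o⁴ − d_i⁴)/32 = π(0.224⁴ − 0.0924⁴)/32 = 2.400×10^-4 m⁴.
Shear stress varies linearly with radius: τ = T·r/J = 36100 × 0.0641 / 2.400×10^-4 = 9.641×10^6 Pa.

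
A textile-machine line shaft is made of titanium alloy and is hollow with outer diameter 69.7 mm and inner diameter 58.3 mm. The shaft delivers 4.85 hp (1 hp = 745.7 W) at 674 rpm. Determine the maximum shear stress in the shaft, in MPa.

ω = 2π·674/60 = 70.58 rad/s, so T = P/ω = 4.85×745.7 / 70.58 = 51.24 N·m.
J = π(d_o⁴ − d_i⁴)/32 = π(0.0697⁴ − 0.0583⁴)/32 = 1.183×10^-6 m⁴.
τ_max = T·r/J = 51.24 × 0.0348 / 1.183×10^-6 = 1.510×10^6 Pa.

1.51 MPa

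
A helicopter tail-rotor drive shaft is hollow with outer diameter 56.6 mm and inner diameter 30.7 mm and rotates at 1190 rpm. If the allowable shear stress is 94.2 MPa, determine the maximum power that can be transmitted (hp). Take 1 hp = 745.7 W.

512 hp

J = π(d_o⁴ − d_i⁴)/32 = π(0.0566⁴ − 0.0307⁴)/32 = 9.203×10^-7 m⁴.
T_max = τ_allow·J/r = 9.42×10^7 × 9.203×10^-7 / 0.0283 = 3063 N·m.
ω = 2π·1190/60 = 124.6 rad/s, so P_max = T_max·ω = 3.818×10^5 W.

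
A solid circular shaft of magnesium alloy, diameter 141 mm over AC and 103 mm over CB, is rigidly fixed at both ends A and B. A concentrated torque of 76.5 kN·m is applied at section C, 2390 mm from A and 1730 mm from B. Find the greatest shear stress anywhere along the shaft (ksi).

14.6 ksi

Compatibility: T_A·a/J_AC = T_B·b/J_CB with T_A + T_B = T₀.
J_AC = 3.88×10^-5 m⁴, J_CB = 1.10×10^-5 m⁴, so T_A = T₀·(J_AC/a)/((J_AC/a)+(J_CB/b)) = 54900 N·m, T_B = 21600 N·m.
τ in each portion: τ_AC = 9.97×10^7 Pa, τ_CB = 1.01×10^8 Pa; maximum is in CB.
τ_max = T_CB·r/J = 21600·0.0515/1.10×10^-5 = 1.007×10^8 Pa.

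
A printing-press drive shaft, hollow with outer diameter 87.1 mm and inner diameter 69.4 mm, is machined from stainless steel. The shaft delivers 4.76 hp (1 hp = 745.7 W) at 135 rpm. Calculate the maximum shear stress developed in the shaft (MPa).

ω = 2π·135/60 = 14.14 rad/s, so T = P/ω = 4.76×745.7 / 14.14 = 251.1 N·m.
J = π(d_o⁴ − d_i⁴)/32 = π(0.0871⁴ − 0.0694⁴)/32 = 3.373×10^-6 m⁴.
τ_max = T·r/J = 251.1 × 0.0435 / 3.373×10^-6 = 3.242×10^6 Pa.

3.24 MPa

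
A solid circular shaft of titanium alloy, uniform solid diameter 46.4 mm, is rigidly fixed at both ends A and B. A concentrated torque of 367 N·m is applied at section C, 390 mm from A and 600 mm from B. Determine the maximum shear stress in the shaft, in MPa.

With uniform GJ and both ends fixed, compatibility θ_AC = θ_CB gives T_A·a = T_B·b, together with T_A + T_B = T₀.
T_A = T₀·b/(a+b) = 367.0·600/990.0 = 222.4 N·m; T_B = 144.6 N·m.
τ in each portion: τ_AC = 1.13×10^7 Pa, τ_CB = 7.37×10^6 Pa; maximum is in AC.
τ_max = T_AC·r/J = 222.4·0.0232/4.55×10^-7 = 1.134×10^7 Pa.

11.3 MPa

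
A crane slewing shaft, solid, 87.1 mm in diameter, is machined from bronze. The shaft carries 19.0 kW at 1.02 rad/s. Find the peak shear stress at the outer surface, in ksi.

ω = 1.02 rad/s, so T = P/ω = 19.0×10³ / 1.020 = 18630 N·m.
J = πd⁴/32 = π(0.0871)⁴/32 = 5.650×10^-6 m⁴.
τ_max = T·r/J = 18630 × 0.0435 / 5.650×10^-6 = 1.436×10^8 Pa.

20.8 ksi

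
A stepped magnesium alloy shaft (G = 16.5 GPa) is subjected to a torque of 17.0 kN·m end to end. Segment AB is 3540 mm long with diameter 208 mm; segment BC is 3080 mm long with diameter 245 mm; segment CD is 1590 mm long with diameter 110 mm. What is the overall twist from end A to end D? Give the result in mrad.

143 mrad

J_AB = π(0.208)⁴/32 = 1.84×10^-4 m⁴; J_BC = π(0.245)⁴/32 = 3.54×10^-4 m⁴; J_CD = π(0.110)⁴/32 = 1.44×10^-5 m⁴.
θ = (T/G)·Σ L_i/J_i = (17000/16.5×10⁹)·(3.54/1.84×10^-4 + 3.08/3.54×10^-4 + 1.59/1.44×10^-5) = 0.1428 rad.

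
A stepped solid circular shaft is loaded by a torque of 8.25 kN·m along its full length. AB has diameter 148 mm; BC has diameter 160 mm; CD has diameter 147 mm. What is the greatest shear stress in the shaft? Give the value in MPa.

13.2 MPa

Under the same torque, τ_max = 16T/(πd³) is largest where d is smallest — segment CD (d = 147 mm).
τ_max = 16·8250/(π·(0.147)³) = 1.323×10^7 Pa.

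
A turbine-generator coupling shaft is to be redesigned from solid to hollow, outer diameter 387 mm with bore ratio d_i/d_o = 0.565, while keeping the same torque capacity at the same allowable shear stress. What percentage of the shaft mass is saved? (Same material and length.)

26.9 %

Equal τ_max and T ⇒ the solid shaft needs d_s³ = d_o³(1−k⁴), so d_s = 387·(1−0.565⁴)^(1/3) = 373.4 mm.
Area ratio A_h/A_s = d_o²(1−k²)/d_s² = (1−k²)/(1−k⁴)^(2/3) = 0.7313.
Mass saving = 1 − 0.7313 = 26.9 %.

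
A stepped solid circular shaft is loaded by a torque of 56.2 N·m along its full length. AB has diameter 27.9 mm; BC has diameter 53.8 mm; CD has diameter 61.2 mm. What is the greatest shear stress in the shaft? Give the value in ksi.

Under the same torque, τ_max = 16T/(πd³) is largest where d is smallest — segment AB (d = 27.9 mm).
τ_max = 16·56.20/(π·(0.0279)³) = 1.318×10^7 Pa.

1.91 ksi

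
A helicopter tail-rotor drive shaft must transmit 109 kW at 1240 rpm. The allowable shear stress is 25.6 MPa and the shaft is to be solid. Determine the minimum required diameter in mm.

ω = 2π·1240/60 = 129.9 rad/s, so T = P/ω = 109×10³ / 129.9 = 839.4 N·m.
For a solid shaft τ_max = 16T/(πd³), so d = (16T/(π τ_allow))^(1/3) = (16·839.4/(π·2.56×10^7))^(1/3) = 0.05507 m.

55.1 mm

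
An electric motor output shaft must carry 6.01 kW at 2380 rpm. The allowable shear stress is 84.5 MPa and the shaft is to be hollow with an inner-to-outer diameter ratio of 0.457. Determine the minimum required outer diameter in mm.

11.5 mm

ω = 2π·2380/60 = 249.2 rad/s, so T = P/ω = 6.01×10³ / 249.2 = 24.11 N·m.
For a hollow shaft with d_i/d_o = 0.457: τ_max = 16T/(π d_o³ (1−k⁴)), so d_o = [16T/(π τ_allow (1−k⁴))]^(1/3) = [16·24.11/(π·8.45×10^7·0.9564)]^(1/3) = 0.01150 m.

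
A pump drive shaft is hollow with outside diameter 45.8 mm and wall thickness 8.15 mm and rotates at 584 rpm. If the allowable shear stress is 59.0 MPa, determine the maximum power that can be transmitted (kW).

J = π(d_o⁴ − d_i⁴)/32 = π(0.0458⁴ − 0.0295⁴)/32 = 3.576×10^-7 m⁴.
T_max = τ_allow·J/r = 5.90×10^7 × 3.576×10^-7 / 0.0229 = 921.4 N·m.
ω = 2π·584/60 = 61.16 rad/s, so P_max = T_max·ω = 5.635×10^4 W.

56.3 kW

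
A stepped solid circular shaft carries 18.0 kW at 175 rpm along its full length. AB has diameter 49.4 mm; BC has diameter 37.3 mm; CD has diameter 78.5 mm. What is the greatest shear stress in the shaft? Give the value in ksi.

ω = 2π·175/60 = 18.33 rad/s, so T = P/ω = 18.0×10³ / 18.33 = 982.2 N·m.
Under the same torque, τ_max = 16T/(πd³) is largest where d is smallest — segment BC (d = 37.3 mm).
τ_max = 16·982.2/(π·(0.0373)³) = 9.639×10^7 Pa.

14.0 ksi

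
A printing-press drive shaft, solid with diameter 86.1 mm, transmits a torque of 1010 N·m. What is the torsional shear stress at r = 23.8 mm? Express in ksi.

J = πd⁴/32 = π(0.0861)⁴/32 = 5.395×10^-6 m⁴.
Shear stress varies linearly with radius: τ = T·r/J = 1010 × 0.0238 / 5.395×10^-6 = 4.455×10^6 Pa.

0.646 ksi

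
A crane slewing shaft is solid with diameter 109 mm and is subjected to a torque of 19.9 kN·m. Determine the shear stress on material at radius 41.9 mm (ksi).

J = πd⁴/32 = π(0.109)⁴/32 = 1.386×10^-5 m⁴.
Shear stress varies linearly with radius: τ = T·r/J = 19900 × 0.0419 / 1.386×10^-5 = 6.017×10^7 Pa.

8.73 ksi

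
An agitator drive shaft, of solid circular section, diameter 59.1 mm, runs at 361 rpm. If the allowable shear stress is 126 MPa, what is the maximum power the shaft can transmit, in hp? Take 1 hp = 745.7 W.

259 hp

J = πd⁴/32 = π(0.0591)⁴/32 = 1.198×10^-6 m⁴.
T_max = τ_allow·J/r = 1.26×10^8 × 1.198×10^-6 / 0.0295 = 5107 N·m.
ω = 2π·361/60 = 37.80 rad/s, so P_max = T_max·ω = 1.931×10^5 W.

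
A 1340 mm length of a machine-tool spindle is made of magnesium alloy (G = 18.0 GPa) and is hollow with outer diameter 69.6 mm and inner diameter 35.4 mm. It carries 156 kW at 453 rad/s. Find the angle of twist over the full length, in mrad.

11.9 mrad

ω = 453 rad/s, so T = P/ω = 156×10³ / 453.0 = 344.4 N·m.
J = π(d_o⁴ − d_i⁴)/32 = π(0.0696⁴ − 0.0354⁴)/32 = 2.150×10^-6 m⁴.
θ = T·L/(G·J) = 344.4 × 1.34 / (18.0×10⁹ × 2.150×10^-6) = 0.01193 rad.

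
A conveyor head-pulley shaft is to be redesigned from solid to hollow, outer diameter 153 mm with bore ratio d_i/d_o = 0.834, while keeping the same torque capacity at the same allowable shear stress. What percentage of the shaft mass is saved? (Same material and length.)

52.7 %

Equal τ_max and T ⇒ the solid shaft needs d_s³ = d_o³(1−k⁴), so d_s = 153·(1−0.834⁴)^(1/3) = 122.7 mm.
Area ratio A_h/A_s = d_o²(1−k²)/d_s² = (1−k²)/(1−k⁴)^(2/3) = 0.4731.
Mass saving = 1 − 0.4731 = 52.7 %.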